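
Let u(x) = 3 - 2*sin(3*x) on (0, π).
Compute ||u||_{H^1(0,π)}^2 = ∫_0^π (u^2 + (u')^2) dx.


||u||_{H^1(0,π)}^2 = -8 + 29*π

u'(x) = -6*cos(3*x).
Expand u² and (u')² and integrate term by term on (0, π), using: for integers n ≥ 1, ∫_0^π sin²(nx) dx = ∫_0^π cos²(nx) dx = π/2; for n ≠ n', ∫_0^π sin(nx)sin(n'x) dx = ∫_0^π cos(nx)cos(n'x) dx = 0; and by product-to-sum, ∫_0^π sin(nx)cos(n'x) dx = ½∫_0^π [sin((n+n')x) + sin((n−n')x)] dx, which is 0 when n+n' is even and 2n/(n²−n'²) when n+n' is odd (it need not vanish on (0, π)). For the constant mode: ∫_0^π 1 dx = π, ∫_0^π cos(nx) dx = 0, ∫_0^π sin(nx) dx = (1−(−1)^n)/n.
  u² squared terms: (3)²·∫1 dx = 9·π = 9*π;  (-2)²·∫sin(3x)² dx = 4·π/2 = 2*π.
  u² cross terms: 2·(3)·(-2)·∫1·sin(3x) dx = -12·(2/3) = -8.
  So ∫_0^π u² dx = 9*π + 2*π − 8 = -8 + 11*π.
  (u')² squared terms: (-6)²·∫cos(3x)² dx = 36·π/2 = 18*π.
  So ∫_0^π (u')² dx = 18*π.
||u||_{H^1}^2 = (-8 + 11*π) + (18*π) = -8 + 29*π.


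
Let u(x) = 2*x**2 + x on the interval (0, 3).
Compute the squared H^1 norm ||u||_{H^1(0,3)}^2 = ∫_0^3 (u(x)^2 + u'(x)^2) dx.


||u||_{H^1}^2 = 2337/5

The H^1 norm (squared) on an interval (0, L) is
  ||u||_{H^1}^2 = ∫_0^L u(x)^2 dx + ∫_0^L u'(x)^2 dx.
Compute u'(x) = 4*x + 1.
Then u(x)^2 = 4*x**4 + 4*x**3 + x**2 and u'(x)^2 = 16*x**2 + 8*x + 1.
Integrate each monomial from 0 to 3 using ∫_0^3 c·x^n dx = c·3^(n+1)/(n+1):
  ∫_0^3 u(x)^2 dx = ∫_0^3 (4*x^4 + 4*x^3 + x^2) dx. Term by term:
    ∫_0^3 4*x^4 dx = 972/5;  ∫_0^3 4*x^3 dx = 81;  ∫_0^3 x^2 dx = 9.
  Sum: 972/5 + 81 + 9 = 1422/5.
  ∫_0^3 u'(x)^2 dx = ∫_0^3 (16*x^2 + 8*x + 1) dx. Term by term:
    ∫_0^3 16*x^2 dx = 144;  ∫_0^3 8*x dx = 36;  ∫_0^3 1 dx = 3.
  Sum: 144 + 36 + 3 = 183.
Adding: ||u||_{H^1}^2 = 1422/5 + 183 = 2337/5.


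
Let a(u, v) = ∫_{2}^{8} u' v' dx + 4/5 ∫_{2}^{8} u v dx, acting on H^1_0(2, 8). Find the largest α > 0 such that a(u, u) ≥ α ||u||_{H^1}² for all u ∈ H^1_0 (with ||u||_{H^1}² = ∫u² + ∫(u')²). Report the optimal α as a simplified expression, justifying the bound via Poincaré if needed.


α = (π^2 + 144/5)/(π^2 + 36)

Coercivity of a(·,·) on H^1_0(2, 8) means a(u, u) ≥ α ||u||_{H^1}² for every u ∈ H^1_0.
The interval has length L = 6, and Poincaré/coercivity depend only on L. Here a(u, u) = ∫(u')² + (4/5)·∫u².
Here 0 < c = 4/5 < 1. The condition a(u,u) ≥ α||u||_{H^1}² reads (1−α)∫(u')² ≥ (α−c)∫u². Any admissible α is ≤ 1 (rapidly oscillating u have ∫u²/∫(u')² → 0), and α = 1 would force 0 ≥ (1−c)∫u², impossible since c < 1; so 1−α > 0. By the sharp Poincaré inequality on H^1_0 of an interval of length L, ∫(u')² ≥ (π/L)²∫u² with equality for the first sine mode sin(π(x−x₀)/L) (x₀ the left endpoint), so the inequality holds for all u iff (1−α)(π/L)² ≥ α − c, i.e. α ≤ ((π/L)² + c)/((π/L)² + 1) = (1 + c(L/π)²)/(1 + (L/π)²). With (π/L)² = π^2/36 and c = 4/5, the largest admissible constant is α = ((π/L)² + c)/((π/L)² + 1).
Simplifying, α = (π^2 + 144/5)/(π^2 + 36).


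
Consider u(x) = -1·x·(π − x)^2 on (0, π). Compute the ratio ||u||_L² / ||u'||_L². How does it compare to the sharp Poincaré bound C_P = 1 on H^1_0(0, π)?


||u||_L² / ||u'||_L² = sqrt(14)*π/14 < C_P = 1.

u(x) = -1·x·(π − x)^2, so u'(x) = (π - 3*x)*(x - π).
u(x) = -1·x·(π − x)^2 vanishes at x = 0 and x = π, so u ∈ H^1_0(0, π). Differentiate via the product rule and integrate the resulting polynomials term by term.
  ∫_0^π u² dx = ∫_0^π (x^6 - 4*π*x^5 + 6*π^2*x^4 - 4*π^3*x^3 + π^4*x^2) dx. Term by term:
    ∫_0^π x^6 dx = π^7/7;  ∫_0^π -4*π*x^5 dx = -2*π^7/3;  ∫_0^π 6*π^2*x^4 dx = 6*π^7/5;
    ∫_0^π -4*π^3*x^3 dx = -π^7;  ∫_0^π π^4*x^2 dx = π^7/3.
  Sum: π^7/7 − 2*π^7/3 + 6*π^7/5 − π^7 + π^7/3 = π^7/105.
  ∫_0^π (u')² dx = ∫_0^π (9*x^4 - 24*π*x^3 + 22*π^2*x^2 - 8*π^3*x + π^4) dx. Term by term:
    ∫_0^π 9*x^4 dx = 9*π^5/5;  ∫_0^π -24*π*x^3 dx = -6*π^5;  ∫_0^π 22*π^2*x^2 dx = 22*π^5/3;
    ∫_0^π -8*π^3*x dx = -4*π^5;  ∫_0^π π^4 dx = π^5.
  Sum: 9*π^5/5 − 6*π^5 + 22*π^5/3 − 4*π^5 + π^5 = 2*π^5/15.
∫_0^π u² dx = π^7/105, so ||u||_L² = sqrt(105)*π^(7/2)/105.
∫_0^π (u')² dx = 2*π^5/15, so ||u'||_L² = sqrt(30)*π^(5/2)/15.
Ratio ||u||_L² / ||u'||_L² = sqrt(14)*π/14.
Sharp Poincaré constant on H^1_0(0, π) is C_P = L/π = 1, achieved by sin(x).
A polynomial bump cannot attain the sharp Poincaré constant (only the first sine eigenfunction does), so the ratio is strictly less than C_P, consistent with ||u||_L² ≤ C_P ||u'||_L².


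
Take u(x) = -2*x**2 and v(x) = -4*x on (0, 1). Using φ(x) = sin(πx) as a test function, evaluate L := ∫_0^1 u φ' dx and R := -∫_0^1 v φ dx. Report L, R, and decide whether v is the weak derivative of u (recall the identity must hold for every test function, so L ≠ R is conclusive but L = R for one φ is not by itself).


LHS = 4/π, RHS = 4/π. Yes, v = u' weakly.

u(x) = -2*x**2, classical derivative u'(x) = -4*x.
φ(x) = sin(πx), so φ'(x) = π*cos(π*x).
Note φ(0) = φ(1) = 0, so the boundary term u·φ vanishes.
LHS = ∫_0^1 u(x) φ'(x) dx = ∫_0^1 (-2*π*x^2*cos(π*x)) dx. Term by term:
  ∫_0^1 -2*π*x^2*cos(π*x) dx = 4/π.
So LHS = 4/π.
∫_0^1 v(x) φ(x) dx = ∫_0^1 (-4*x*sin(π*x)) dx. Term by term:
  ∫_0^1 -4*x*sin(π*x) dx = -4/π.
So RHS = -∫_0^1 v(x) φ(x) dx = 4/π.
LHS = RHS, so the identity holds for this test φ.
Moreover u is smooth here and v(x) = u'(x) = -4*x pointwise, so the identity holds for every test function. Hence v is the weak derivative of u.


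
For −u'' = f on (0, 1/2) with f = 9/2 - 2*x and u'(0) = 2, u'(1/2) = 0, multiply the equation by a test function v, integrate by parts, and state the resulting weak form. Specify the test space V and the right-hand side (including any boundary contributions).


V = H^1(0, 1/2) (v unrestricted at boundary; u is determined up to an additive constant); weak form: ∫_0^1/2 u'v' dx = ∫_0^1/2 (9/2 - 2*x) v dx − 2·v(0) for all v ∈ V.

Multiply both sides by a test function v and integrate from 0 to 1/2:
  ∫_0^1/2 −u''(x) v(x) dx = ∫_0^1/2 f(x) v(x) dx.
Integrate the LHS by parts once:
  ∫_0^1/2 −u'' v dx = −[u'(x) v(x)]_0^1/2 + ∫_0^1/2 u'(x) v'(x) dx.
Thus ∫_0^1/2 u'(x) v'(x) dx = ∫_0^1/2 f(x) v(x) dx + [u'(x) v(x)]_0^1/2.
Choose V so that boundary terms are either known or forced to vanish.
u has inhomogeneous Neumann u'(0) = 2, u'(1/2) = 0. [u' v]_0^1/2 = (0)·v(1/2) − (2)·v(0) = − 2·v(0). Take V = H^1(0, 1/2); boundary term becomes part of RHS.
Weak formulation: find u (satisfying any essential BC) such that ∫_0^1/2 u'(x) v'(x) dx = ∫_0^1/2 f v dx − 2·v(0) for all v ∈ V (Neumann data are natural BCs: they enter the RHS as boundary terms).
Substituting f(x) = 9/2 - 2*x, the right-hand side is ∫_0^1/2 (9/2 - 2*x) v dx − 2·v(0).
Compatibility check (pure Neumann): taking v ≡ 1 ∈ V gives 0 = ∫_0^1/2 f dx + (0) − (2), i.e. ∫_0^1/2 f dx must equal u'(0) − u'(1/2) = 2. Indeed ∫_0^1/2 (9/2 - 2*x) dx = 2, so the data are compatible. The solution is then unique only up to an additive constant (fix it e.g. by requiring ∫_0^1/2 u dx = 0).


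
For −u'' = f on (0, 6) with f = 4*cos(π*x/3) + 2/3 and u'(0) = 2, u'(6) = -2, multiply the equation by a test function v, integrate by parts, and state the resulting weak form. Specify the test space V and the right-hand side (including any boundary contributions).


V = H^1(0, 6) (v unrestricted at boundary; u is determined up to an additive constant); weak form: ∫_0^6 u'v' dx = ∫_0^6 (4*cos(π*x/3) + 2/3) v dx − 2·v(6) − 2·v(0) for all v ∈ V.

Multiply both sides by a test function v and integrate from 0 to 6:
  ∫_0^6 −u''(x) v(x) dx = ∫_0^6 f(x) v(x) dx.
Integrate the LHS by parts once:
  ∫_0^6 −u'' v dx = −[u'(x) v(x)]_0^6 + ∫_0^6 u'(x) v'(x) dx.
Thus ∫_0^6 u'(x) v'(x) dx = ∫_0^6 f(x) v(x) dx + [u'(x) v(x)]_0^6.
Choose V so that boundary terms are either known or forced to vanish.
u has inhomogeneous Neumann u'(0) = 2, u'(6) = -2. [u' v]_0^6 = (-2)·v(6) − (2)·v(0) = − 2·v(6) − 2·v(0). Take V = H^1(0, 6); boundary term becomes part of RHS.
Weak formulation: find u (satisfying any essential BC) such that ∫_0^6 u'(x) v'(x) dx = ∫_0^6 f v dx − 2·v(6) − 2·v(0) for all v ∈ V (Neumann data are natural BCs: they enter the RHS as boundary terms).
Substituting f(x) = 4*cos(π*x/3) + 2/3, the right-hand side is ∫_0^6 (4*cos(π*x/3) + 2/3) v dx − 2·v(6) − 2·v(0).
Compatibility check (pure Neumann): taking v ≡ 1 ∈ V gives 0 = ∫_0^6 f dx + (-2) − (2), i.e. ∫_0^6 f dx must equal u'(0) − u'(6) = 4. Indeed ∫_0^6 (4*cos(π*x/3) + 2/3) dx = 4, so the data are compatible. The solution is then unique only up to an additive constant (fix it e.g. by requiring ∫_0^6 u dx = 0).


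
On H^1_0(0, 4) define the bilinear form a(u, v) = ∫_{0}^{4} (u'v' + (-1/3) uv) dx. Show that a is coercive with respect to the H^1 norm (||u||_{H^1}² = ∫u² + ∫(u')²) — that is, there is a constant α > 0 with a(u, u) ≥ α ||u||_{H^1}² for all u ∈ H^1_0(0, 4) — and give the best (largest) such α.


α = (-16/3 + π^2)/(π^2 + 16)

Coercivity of a(·,·) on H^1_0(0, 4) means a(u, u) ≥ α ||u||_{H^1}² for every u ∈ H^1_0.
The interval has length L = 4, and Poincaré/coercivity depend only on L. Here a(u, u) = ∫(u')² + (-1/3)·∫u².
Here c = -1/3 < 0 with |c| < (π/L)² = π^2/16, so coercivity still holds. The condition a(u,u) ≥ α||u||_{H^1}² reads (1−α)∫(u')² ≥ (α−c)∫u². Any admissible α is ≤ 1 (rapidly oscillating u have ∫u²/∫(u')² → 0), and α = 1 would force 0 ≥ (1−c)∫u², impossible since c < 1; so 1−α > 0. By the sharp Poincaré inequality on H^1_0 of an interval of length L, ∫(u')² ≥ (π/L)²∫u² with equality for the first sine mode sin(π(x−x₀)/L) (x₀ the left endpoint), so the inequality holds for all u iff (1−α)(π/L)² ≥ α − c, i.e. α ≤ ((π/L)² + c)/((π/L)² + 1) = (1 + c(L/π)²)/(1 + (L/π)²). (Direct route, valid since c ≤ 0: Poincaré gives c∫u² ≥ c(L/π)²∫(u')², so a(u,u) ≥ (1 + c(L/π)²)∫(u')², while ||u||_{H^1}² ≤ (1 + (L/π)²)∫(u')²; dividing yields the same α.) With (π/L)² = π^2/16 and c = -1/3, the largest admissible constant is α = ((π/L)² + c)/((π/L)² + 1).
Simplifying, α = (-16/3 + π^2)/(π^2 + 16).


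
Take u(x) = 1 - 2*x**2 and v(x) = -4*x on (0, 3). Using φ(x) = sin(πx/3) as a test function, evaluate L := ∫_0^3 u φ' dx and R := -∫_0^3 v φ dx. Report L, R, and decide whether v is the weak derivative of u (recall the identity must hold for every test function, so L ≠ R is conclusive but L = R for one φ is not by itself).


LHS = 36/π, RHS = 36/π. Yes, v = u' weakly.

u(x) = 1 - 2*x**2, classical derivative u'(x) = -4*x.
φ(x) = sin(πx/3), so φ'(x) = π*cos(π*x/3)/3.
Note φ(0) = φ(3) = 0, so the boundary term u·φ vanishes.
LHS = ∫_0^3 u(x) φ'(x) dx = ∫_0^3 (-2*π*x^2*cos(π*x/3)/3 + π*cos(π*x/3)/3) dx. Term by term:
  ∫_0^3 π*cos(π*x/3)/3 dx = 0;  ∫_0^3 -2*π*x^2*cos(π*x/3)/3 dx = 36/π.
Sum: 0 + 36/π = 36/π.
So LHS = 36/π.
∫_0^3 v(x) φ(x) dx = ∫_0^3 (-4*x*sin(π*x/3)) dx. Term by term:
  ∫_0^3 -4*x*sin(π*x/3) dx = -36/π.
So RHS = -∫_0^3 v(x) φ(x) dx = 36/π.
LHS = RHS, so the identity holds for this test φ.
Moreover u is smooth here and v(x) = u'(x) = -4*x pointwise, so the identity holds for every test function. Hence v is the weak derivative of u.


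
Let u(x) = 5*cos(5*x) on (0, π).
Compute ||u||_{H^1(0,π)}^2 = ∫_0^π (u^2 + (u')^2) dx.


||u||_{H^1(0,π)}^2 = 325*π

u'(x) = -25*sin(5*x).
Expand u² and (u')² and integrate term by term on (0, π), using: for integers n ≥ 1, ∫_0^π sin²(nx) dx = ∫_0^π cos²(nx) dx = π/2; for n ≠ n', ∫_0^π sin(nx)sin(n'x) dx = ∫_0^π cos(nx)cos(n'x) dx = 0; and by product-to-sum, ∫_0^π sin(nx)cos(n'x) dx = ½∫_0^π [sin((n+n')x) + sin((n−n')x)] dx, which is 0 when n+n' is even and 2n/(n²−n'²) when n+n' is odd (it need not vanish on (0, π)).
  u² squared terms: (5)²·∫cos(5x)² dx = 25·π/2 = 25*π/2.
  So ∫_0^π u² dx = 25*π/2.
  (u')² squared terms: (-25)²·∫sin(5x)² dx = 625·π/2 = 625*π/2.
  So ∫_0^π (u')² dx = 625*π/2.
||u||_{H^1}^2 = (25*π/2) + (625*π/2) = 325*π.


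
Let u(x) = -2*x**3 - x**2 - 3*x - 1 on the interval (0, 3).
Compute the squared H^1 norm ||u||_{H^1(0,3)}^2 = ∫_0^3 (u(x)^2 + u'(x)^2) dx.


||u||_{H^1}^2 = 376293/70

The H^1 norm (squared) on an interval (0, L) is
  ||u||_{H^1}^2 = ∫_0^L u(x)^2 dx + ∫_0^L u'(x)^2 dx.
Compute u'(x) = -6*x**2 - 2*x - 3.
Then u(x)^2 = 4*x**6 + 4*x**5 + 13*x**4 + 10*x**3 + 11*x**2 + 6*x + 1 and u'(x)^2 = 36*x**4 + 24*x**3 + 40*x**2 + 12*x + 9.
Integrate each monomial from 0 to 3 using ∫_0^3 c·x^n dx = c·3^(n+1)/(n+1):
  ∫_0^3 u(x)^2 dx = ∫_0^3 (4*x^6 + 4*x^5 + 13*x^4 + 10*x^3 + 11*x^2 + 6*x + 1) dx. Term by term:
    ∫_0^3 4*x^6 dx = 8748/7;  ∫_0^3 4*x^5 dx = 486;  ∫_0^3 13*x^4 dx = 3159/5;
    ∫_0^3 10*x^3 dx = 405/2;  ∫_0^3 11*x^2 dx = 99;  ∫_0^3 6*x dx = 27;
    ∫_0^3 1 dx = 3.
  Sum: 8748/7 + 486 + 3159/5 + 405/2 + 99 + 27 + 3 = 188931/70.
  ∫_0^3 u'(x)^2 dx = ∫_0^3 (36*x^4 + 24*x^3 + 40*x^2 + 12*x + 9) dx. Term by term:
    ∫_0^3 36*x^4 dx = 8748/5;  ∫_0^3 24*x^3 dx = 486;  ∫_0^3 40*x^2 dx = 360;
    ∫_0^3 12*x dx = 54;  ∫_0^3 9 dx = 27.
  Sum: 8748/5 + 486 + 360 + 54 + 27 = 13383/5.
Adding: ||u||_{H^1}^2 = 188931/70 + 13383/5 = 376293/70.


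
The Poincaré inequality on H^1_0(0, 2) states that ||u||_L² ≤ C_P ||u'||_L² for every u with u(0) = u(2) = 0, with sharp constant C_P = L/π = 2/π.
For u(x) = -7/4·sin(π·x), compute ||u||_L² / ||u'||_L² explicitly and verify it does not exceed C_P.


||u||_L² / ||u'||_L² = 1/π < C_P = 2/π.

u(x) = -7/4·sin(π·x), so u'(x) = -7*π*cos(π*x)/4.
Writing u(x) = A·sin(kπx/L) with A = -7/4 and k = 2, use ∫_0^L sin²(kπx/L) dx = L/2 and ∫_0^L cos²(kπx/L) dx = L/2.
u² = 49/16·sin²(π·x) and (u')² = 49*π^2/16·cos²(π·x), and each of sin², cos² integrates to L/2 = 1 over (0, 2).
∫_0^2 u² dx = 49/16, so ||u||_L² = 7/4.
∫_0^2 (u')² dx = 49*π^2/16, so ||u'||_L² = 7*π/4.
Ratio ||u||_L² / ||u'||_L² = 1/π.
Sharp Poincaré constant on H^1_0(0, 2) is C_P = L/π = 2/π, achieved by sin(π/2·x).
This is the k = 2 harmonic; the ratio L/(kπ) is strictly less than C_P = L/π, consistent with the sharp inequality ||u||_L² ≤ C_P ||u'||_L².


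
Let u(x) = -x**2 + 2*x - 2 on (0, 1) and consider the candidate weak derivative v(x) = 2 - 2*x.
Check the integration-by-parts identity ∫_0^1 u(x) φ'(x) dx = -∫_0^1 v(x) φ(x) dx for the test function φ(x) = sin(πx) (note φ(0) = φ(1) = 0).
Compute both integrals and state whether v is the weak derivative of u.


LHS = -2/π, RHS = -2/π. Yes, v = u' weakly.

u(x) = -x**2 + 2*x - 2, classical derivative u'(x) = 2 - 2*x.
φ(x) = sin(πx), so φ'(x) = π*cos(π*x).
Note φ(0) = φ(1) = 0, so the boundary term u·φ vanishes.
LHS = ∫_0^1 u(x) φ'(x) dx = ∫_0^1 (-π*x^2*cos(π*x) + 2*π*x*cos(π*x) - 2*π*cos(π*x)) dx. Term by term:
  ∫_0^1 -2*π*cos(π*x) dx = 0;  ∫_0^1 -π*x^2*cos(π*x) dx = 2/π;  ∫_0^1 2*π*x*cos(π*x) dx = -4/π.
Sum: 0 + 2/π − 4/π = -2/π.
So LHS = -2/π.
∫_0^1 v(x) φ(x) dx = ∫_0^1 (-2*x*sin(π*x) + 2*sin(π*x)) dx. Term by term:
  ∫_0^1 2*sin(π*x) dx = 4/π;  ∫_0^1 -2*x*sin(π*x) dx = -2/π.
Sum: 4/π − 2/π = 2/π.
So RHS = -∫_0^1 v(x) φ(x) dx = -2/π.
LHS = RHS, so the identity holds for this test φ.
Moreover u is smooth here and v(x) = u'(x) = 2 - 2*x pointwise, so the identity holds for every test function. Hence v is the weak derivative of u.


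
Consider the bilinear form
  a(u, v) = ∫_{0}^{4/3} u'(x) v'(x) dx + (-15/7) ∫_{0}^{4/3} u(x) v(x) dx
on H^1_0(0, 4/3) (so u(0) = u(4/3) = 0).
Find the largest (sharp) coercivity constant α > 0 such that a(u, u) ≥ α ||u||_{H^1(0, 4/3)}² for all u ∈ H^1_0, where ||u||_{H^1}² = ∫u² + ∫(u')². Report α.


α = 3*(-80 + 21*π^2)/(7*(16 + 9*π^2))

Coercivity of a(·,·) on H^1_0(0, 4/3) means a(u, u) ≥ α ||u||_{H^1}² for every u ∈ H^1_0.
The interval has length L = 4/3, and Poincaré/coercivity depend only on L. Here a(u, u) = ∫(u')² + (-15/7)·∫u².
Here c = -15/7 < 0 with |c| < (π/L)² = 9*π^2/16, so coercivity still holds. The condition a(u,u) ≥ α||u||_{H^1}² reads (1−α)∫(u')² ≥ (α−c)∫u². Any admissible α is ≤ 1 (rapidly oscillating u have ∫u²/∫(u')² → 0), and α = 1 would force 0 ≥ (1−c)∫u², impossible since c < 1; so 1−α > 0. By the sharp Poincaré inequality on H^1_0 of an interval of length L, ∫(u')² ≥ (π/L)²∫u² with equality for the first sine mode sin(π(x−x₀)/L) (x₀ the left endpoint), so the inequality holds for all u iff (1−α)(π/L)² ≥ α − c, i.e. α ≤ ((π/L)² + c)/((π/L)² + 1) = (1 + c(L/π)²)/(1 + (L/π)²). (Direct route, valid since c ≤ 0: Poincaré gives c∫u² ≥ c(L/π)²∫(u')², so a(u,u) ≥ (1 + c(L/π)²)∫(u')², while ||u||_{H^1}² ≤ (1 + (L/π)²)∫(u')²; dividing yields the same α.) With (π/L)² = 9*π^2/16 and c = -15/7, the largest admissible constant is α = ((π/L)² + c)/((π/L)² + 1).
Simplifying, α = 3*(-80 + 21*π^2)/(7*(16 + 9*π^2)).


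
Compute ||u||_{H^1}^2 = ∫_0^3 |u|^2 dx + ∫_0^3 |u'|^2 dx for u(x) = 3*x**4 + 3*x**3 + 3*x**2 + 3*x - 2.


||u||_{H^1}^2 = 3775773/28

The H^1 norm (squared) on an interval (0, L) is
  ||u||_{H^1}^2 = ∫_0^L u(x)^2 dx + ∫_0^L u'(x)^2 dx.
Compute u'(x) = 12*x**3 + 9*x**2 + 6*x + 3.
Then u(x)^2 = 9*x**8 + 18*x**7 + 27*x**6 + 36*x**5 + 15*x**4 + 6*x**3 - 3*x**2 - 12*x + 4 and u'(x)^2 = 144*x**6 + 216*x**5 + 225*x**4 + 180*x**3 + 90*x**2 + 36*x + 9.
Integrate each monomial from 0 to 3 using ∫_0^3 c·x^n dx = c·3^(n+1)/(n+1):
  ∫_0^3 u(x)^2 dx = ∫_0^3 (9*x^8 + 18*x^7 + 27*x^6 + 36*x^5 + 15*x^4 + 6*x^3 - 3*x^2 - 12*x + 4) dx. Term by term:
    ∫_0^3 9*x^8 dx = 19683;  ∫_0^3 18*x^7 dx = 59049/4;  ∫_0^3 27*x^6 dx = 59049/7;
    ∫_0^3 36*x^5 dx = 4374;  ∫_0^3 15*x^4 dx = 729;  ∫_0^3 6*x^3 dx = 243/2;
    ∫_0^3 -3*x^2 dx = -27;  ∫_0^3 -12*x dx = -54;  ∫_0^3 4 dx = 12.
  Sum: 19683 + 59049/4 + 59049/7 + 4374 + 729 + 243/2 − 27 − 54 + 12 = 1345017/28.
  ∫_0^3 u'(x)^2 dx = ∫_0^3 (144*x^6 + 216*x^5 + 225*x^4 + 180*x^3 + 90*x^2 + 36*x + 9) dx. Term by term:
    ∫_0^3 144*x^6 dx = 314928/7;  ∫_0^3 216*x^5 dx = 26244;  ∫_0^3 225*x^4 dx = 10935;
    ∫_0^3 180*x^3 dx = 3645;  ∫_0^3 90*x^2 dx = 810;  ∫_0^3 36*x dx = 162;
    ∫_0^3 9 dx = 27.
  Sum: 314928/7 + 26244 + 10935 + 3645 + 810 + 162 + 27 = 607689/7.
Adding: ||u||_{H^1}^2 = 1345017/28 + 607689/7 = 3775773/28.


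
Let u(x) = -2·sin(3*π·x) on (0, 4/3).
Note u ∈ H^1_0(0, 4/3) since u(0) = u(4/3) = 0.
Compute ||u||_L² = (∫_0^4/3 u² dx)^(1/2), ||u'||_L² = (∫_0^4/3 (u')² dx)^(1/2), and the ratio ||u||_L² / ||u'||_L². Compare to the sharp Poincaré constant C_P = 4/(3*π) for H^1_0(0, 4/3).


||u||_L² / ||u'||_L² = 1/(3*π) < C_P = 4/(3*π).

u(x) = -2·sin(3*π·x), so u'(x) = -6*π*cos(3*π*x).
Writing u(x) = A·sin(kπx/L) with A = -2 and k = 4, use ∫_0^L sin²(kπx/L) dx = L/2 and ∫_0^L cos²(kπx/L) dx = L/2.
u² = 4·sin²(3*π·x) and (u')² = 36*π^2·cos²(3*π·x), and each of sin², cos² integrates to L/2 = 2/3 over (0, 4/3).
∫_0^4/3 u² dx = 8/3, so ||u||_L² = 2*sqrt(6)/3.
∫_0^4/3 (u')² dx = 24*π^2, so ||u'||_L² = 2*sqrt(6)*π.
Ratio ||u||_L² / ||u'||_L² = 1/(3*π).
Sharp Poincaré constant on H^1_0(0, 4/3) is C_P = L/π = 4/(3*π), achieved by sin(3*π/4·x).
This is the k = 4 harmonic; the ratio L/(kπ) is strictly less than C_P = L/π, consistent with the sharp inequality ||u||_L² ≤ C_P ||u'||_L².


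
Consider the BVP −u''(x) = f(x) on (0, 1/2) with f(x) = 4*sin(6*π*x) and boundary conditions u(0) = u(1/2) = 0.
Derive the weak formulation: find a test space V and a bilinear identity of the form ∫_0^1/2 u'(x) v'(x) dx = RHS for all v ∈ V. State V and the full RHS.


V = H^1_0(0, 1/2) (so v(0) = v(1/2) = 0); weak form: ∫_0^1/2 u'v' dx = ∫_0^1/2 (4*sin(6*π*x)) v dx for all v ∈ V.

Multiply both sides by a test function v and integrate from 0 to 1/2:
  ∫_0^1/2 −u''(x) v(x) dx = ∫_0^1/2 f(x) v(x) dx.
Integrate the LHS by parts once:
  ∫_0^1/2 −u'' v dx = −[u'(x) v(x)]_0^1/2 + ∫_0^1/2 u'(x) v'(x) dx.
Thus ∫_0^1/2 u'(x) v'(x) dx = ∫_0^1/2 f(x) v(x) dx + [u'(x) v(x)]_0^1/2.
Choose V so that boundary terms are either known or forced to vanish.
u is Dirichlet: u(0) = u(1/2) = 0. Let V = H^1_0(0, 1/2); then v(0) = v(1/2) = 0, and [u' v]_0^1/2 = 0.
Weak formulation: find u (satisfying any essential BC) such that ∫_0^1/2 u'(x) v'(x) dx = ∫_0^1/2 f v dx for all v ∈ V.
Substituting f(x) = 4*sin(6*π*x), the right-hand side is ∫_0^1/2 (4*sin(6*π*x)) v dx.


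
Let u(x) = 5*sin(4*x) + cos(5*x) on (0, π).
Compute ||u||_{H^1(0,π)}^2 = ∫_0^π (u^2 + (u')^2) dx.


||u||_{H^1(0,π)}^2 = -2080/9 + 451*π/2

u'(x) = -5*sin(5*x) + 20*cos(4*x).
Expand u² and (u')² and integrate term by term on (0, π), using: for integers n ≥ 1, ∫_0^π sin²(nx) dx = ∫_0^π cos²(nx) dx = π/2; for n ≠ n', ∫_0^π sin(nx)sin(n'x) dx = ∫_0^π cos(nx)cos(n'x) dx = 0; and by product-to-sum, ∫_0^π sin(nx)cos(n'x) dx = ½∫_0^π [sin((n+n')x) + sin((n−n')x)] dx, which is 0 when n+n' is even and 2n/(n²−n'²) when n+n' is odd (it need not vanish on (0, π)).
  u² squared terms: (5)²·∫sin(4x)² dx = 25·π/2 = 25*π/2;  (1)²·∫cos(5x)² dx = 1·π/2 = π/2.
  u² cross terms: 2·(5)·(1)·∫sin(4x)·cos(5x) dx = 10·(-8/9) = -80/9.
  So ∫_0^π u² dx = 25*π/2 + π/2 − 80/9 = -80/9 + 13*π.
  (u')² squared terms: (-5)²·∫sin(5x)² dx = 25·π/2 = 25*π/2;  (20)²·∫cos(4x)² dx = 400·π/2 = 200*π.
  (u')² cross terms: 2·(-5)·(20)·∫sin(5x)·cos(4x) dx = -200·(10/9) = -2000/9.
  So ∫_0^π (u')² dx = 25*π/2 + 200*π − 2000/9 = -2000/9 + 425*π/2.
||u||_{H^1}^2 = (-80/9 + 13*π) + (-2000/9 + 425*π/2) = -2080/9 + 451*π/2.


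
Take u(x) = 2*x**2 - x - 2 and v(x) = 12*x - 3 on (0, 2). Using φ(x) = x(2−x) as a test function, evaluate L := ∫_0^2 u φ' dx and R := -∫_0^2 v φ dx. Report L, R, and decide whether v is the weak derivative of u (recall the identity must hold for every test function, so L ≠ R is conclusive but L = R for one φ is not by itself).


LHS = -4, RHS = -12. No, v is not the weak derivative of u.

u(x) = 2*x**2 - x - 2, classical derivative u'(x) = 4*x - 1.
φ(x) = x(2−x), so φ'(x) = 2 - 2*x.
Note φ(0) = φ(2) = 0, so the boundary term u·φ vanishes.
LHS = ∫_0^2 u(x) φ'(x) dx = ∫_0^2 (-4*x^3 + 6*x^2 + 2*x - 4) dx. Term by term:
  ∫_0^2 -4*x^3 dx = -16;  ∫_0^2 6*x^2 dx = 16;  ∫_0^2 2*x dx = 4;
  ∫_0^2 -4 dx = -8.
Sum: -16 + 16 + 4 − 8 = -4.
So LHS = -4.
∫_0^2 v(x) φ(x) dx = ∫_0^2 (-12*x^3 + 27*x^2 - 6*x) dx. Term by term:
  ∫_0^2 -12*x^3 dx = -48;  ∫_0^2 27*x^2 dx = 72;  ∫_0^2 -6*x dx = -12.
Sum: -48 + 72 − 12 = 12.
So RHS = -∫_0^2 v(x) φ(x) dx = -12.
LHS − RHS = 8 ≠ 0, so the identity fails.
(For a valid weak derivative the identity must hold for EVERY test function, in particular this one. The failure shows v is NOT the weak derivative of u.)
Correct weak derivative would be u'(x) = 4*x - 1.


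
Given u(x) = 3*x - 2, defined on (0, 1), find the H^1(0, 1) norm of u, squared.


||u||_{H^1}^2 = 10

The H^1 norm (squared) on an interval (0, L) is
  ||u||_{H^1}^2 = ∫_0^L u(x)^2 dx + ∫_0^L u'(x)^2 dx.
Compute u'(x) = 3.
Then u(x)^2 = 9*x**2 - 12*x + 4 and u'(x)^2 = 9.
Integrate each monomial from 0 to 1 using ∫_0^1 c·x^n dx = c·1^(n+1)/(n+1):
  ∫_0^1 u(x)^2 dx = ∫_0^1 (9*x^2 - 12*x + 4) dx. Term by term:
    ∫_0^1 9*x^2 dx = 3;  ∫_0^1 -12*x dx = -6;  ∫_0^1 4 dx = 4.
  Sum: 3 − 6 + 4 = 1.
  ∫_0^1 u'(x)^2 dx = ∫_0^1 (9) dx. Term by term:
    ∫_0^1 9 dx = 9.
Adding: ||u||_{H^1}^2 = 1 + 9 = 10.


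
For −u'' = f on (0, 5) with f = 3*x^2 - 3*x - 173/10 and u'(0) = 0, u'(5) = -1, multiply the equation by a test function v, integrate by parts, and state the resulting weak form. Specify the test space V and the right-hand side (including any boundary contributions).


V = H^1(0, 5) (v unrestricted at boundary; u is determined up to an additive constant); weak form: ∫_0^5 u'v' dx = ∫_0^5 (3*x^2 - 3*x - 173/10) v dx − v(5) for all v ∈ V.

Multiply both sides by a test function v and integrate from 0 to 5:
  ∫_0^5 −u''(x) v(x) dx = ∫_0^5 f(x) v(x) dx.
Integrate the LHS by parts once:
  ∫_0^5 −u'' v dx = −[u'(x) v(x)]_0^5 + ∫_0^5 u'(x) v'(x) dx.
Thus ∫_0^5 u'(x) v'(x) dx = ∫_0^5 f(x) v(x) dx + [u'(x) v(x)]_0^5.
Choose V so that boundary terms are either known or forced to vanish.
u has inhomogeneous Neumann u'(0) = 0, u'(5) = -1. [u' v]_0^5 = (-1)·v(5) − (0)·v(0) = − v(5). Take V = H^1(0, 5); boundary term becomes part of RHS.
Weak formulation: find u (satisfying any essential BC) such that ∫_0^5 u'(x) v'(x) dx = ∫_0^5 f v dx − v(5) for all v ∈ V (Neumann data are natural BCs: they enter the RHS as boundary terms).
Substituting f(x) = 3*x^2 - 3*x - 173/10, the right-hand side is ∫_0^5 (3*x^2 - 3*x - 173/10) v dx − v(5).
Compatibility check (pure Neumann): taking v ≡ 1 ∈ V gives 0 = ∫_0^5 f dx + (-1) − (0), i.e. ∫_0^5 f dx must equal u'(0) − u'(5) = 1. Indeed ∫_0^5 (3*x^2 - 3*x - 173/10) dx = 1, so the data are compatible. The solution is then unique only up to an additive constant (fix it e.g. by requiring ∫_0^5 u dx = 0).


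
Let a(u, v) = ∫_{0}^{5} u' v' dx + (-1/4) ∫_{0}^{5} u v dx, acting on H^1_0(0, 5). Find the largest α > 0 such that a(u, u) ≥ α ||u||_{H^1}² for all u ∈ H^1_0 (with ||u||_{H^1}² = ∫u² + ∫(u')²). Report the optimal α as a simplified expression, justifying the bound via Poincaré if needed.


α = (-25/4 + π^2)/(π^2 + 25)

Coercivity of a(·,·) on H^1_0(0, 5) means a(u, u) ≥ α ||u||_{H^1}² for every u ∈ H^1_0.
The interval has length L = 5, and Poincaré/coercivity depend only on L. Here a(u, u) = ∫(u')² + (-1/4)·∫u².
Here c = -1/4 < 0 with |c| < (π/L)² = π^2/25, so coercivity still holds. The condition a(u,u) ≥ α||u||_{H^1}² reads (1−α)∫(u')² ≥ (α−c)∫u². Any admissible α is ≤ 1 (rapidly oscillating u have ∫u²/∫(u')² → 0), and α = 1 would force 0 ≥ (1−c)∫u², impossible since c < 1; so 1−α > 0. By the sharp Poincaré inequality on H^1_0 of an interval of length L, ∫(u')² ≥ (π/L)²∫u² with equality for the first sine mode sin(π(x−x₀)/L) (x₀ the left endpoint), so the inequality holds for all u iff (1−α)(π/L)² ≥ α − c, i.e. α ≤ ((π/L)² + c)/((π/L)² + 1) = (1 + c(L/π)²)/(1 + (L/π)²). (Direct route, valid since c ≤ 0: Poincaré gives c∫u² ≥ c(L/π)²∫(u')², so a(u,u) ≥ (1 + c(L/π)²)∫(u')², while ||u||_{H^1}² ≤ (1 + (L/π)²)∫(u')²; dividing yields the same α.) With (π/L)² = π^2/25 and c = -1/4, the largest admissible constant is α = ((π/L)² + c)/((π/L)² + 1).
Simplifying, α = (-25/4 + π^2)/(π^2 + 25).


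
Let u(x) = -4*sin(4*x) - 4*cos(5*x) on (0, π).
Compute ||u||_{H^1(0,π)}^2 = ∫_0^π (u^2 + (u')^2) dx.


||u||_{H^1(0,π)}^2 = -6656/9 + 344*π

u'(x) = 20*sin(5*x) - 16*cos(4*x).
Expand u² and (u')² and integrate term by term on (0, π), using: for integers n ≥ 1, ∫_0^π sin²(nx) dx = ∫_0^π cos²(nx) dx = π/2; for n ≠ n', ∫_0^π sin(nx)sin(n'x) dx = ∫_0^π cos(nx)cos(n'x) dx = 0; and by product-to-sum, ∫_0^π sin(nx)cos(n'x) dx = ½∫_0^π [sin((n+n')x) + sin((n−n')x)] dx, which is 0 when n+n' is even and 2n/(n²−n'²) when n+n' is odd (it need not vanish on (0, π)).
  u² squared terms: (-4)²·∫cos(5x)² dx = 16·π/2 = 8*π;  (-4)²·∫sin(4x)² dx = 16·π/2 = 8*π.
  u² cross terms: 2·(-4)·(-4)·∫cos(5x)·sin(4x) dx = 32·(-8/9) = -256/9.
  So ∫_0^π u² dx = 8*π + 8*π − 256/9 = -256/9 + 16*π.
  (u')² squared terms: (-16)²·∫cos(4x)² dx = 256·π/2 = 128*π;  (20)²·∫sin(5x)² dx = 400·π/2 = 200*π.
  (u')² cross terms: 2·(-16)·(20)·∫cos(4x)·sin(5x) dx = -640·(10/9) = -6400/9.
  So ∫_0^π (u')² dx = 128*π + 200*π − 6400/9 = -6400/9 + 328*π.
||u||_{H^1}^2 = (-256/9 + 16*π) + (-6400/9 + 328*π) = -6656/9 + 344*π.


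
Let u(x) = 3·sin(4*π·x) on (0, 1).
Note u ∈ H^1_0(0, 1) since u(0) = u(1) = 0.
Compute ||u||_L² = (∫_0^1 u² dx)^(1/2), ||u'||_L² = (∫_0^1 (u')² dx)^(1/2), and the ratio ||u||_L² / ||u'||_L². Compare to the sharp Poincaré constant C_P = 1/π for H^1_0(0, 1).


||u||_L² / ||u'||_L² = 1/(4*π) < C_P = 1/π.

u(x) = 3·sin(4*π·x), so u'(x) = 12*π*cos(4*π*x).
Writing u(x) = A·sin(kπx/L) with A = 3 and k = 4, use ∫_0^L sin²(kπx/L) dx = L/2 and ∫_0^L cos²(kπx/L) dx = L/2.
u² = 9·sin²(4*π·x) and (u')² = 144*π^2·cos²(4*π·x), and each of sin², cos² integrates to L/2 = 1/2 over (0, 1).
∫_0^1 u² dx = 9/2, so ||u||_L² = 3*sqrt(2)/2.
∫_0^1 (u')² dx = 72*π^2, so ||u'||_L² = 6*sqrt(2)*π.
Ratio ||u||_L² / ||u'||_L² = 1/(4*π).
Sharp Poincaré constant on H^1_0(0, 1) is C_P = L/π = 1/π, achieved by sin(π·x).
This is the k = 4 harmonic; the ratio L/(kπ) is strictly less than C_P = L/π, consistent with the sharp inequality ||u||_L² ≤ C_P ||u'||_L².


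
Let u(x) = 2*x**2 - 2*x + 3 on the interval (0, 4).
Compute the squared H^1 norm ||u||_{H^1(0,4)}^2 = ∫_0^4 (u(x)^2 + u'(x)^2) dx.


||u||_{H^1}^2 = 12268/15

The H^1 norm (squared) on an interval (0, L) is
  ||u||_{H^1}^2 = ∫_0^L u(x)^2 dx + ∫_0^L u'(x)^2 dx.
Compute u'(x) = 4*x - 2.
Then u(x)^2 = 4*x**4 - 8*x**3 + 16*x**2 - 12*x + 9 and u'(x)^2 = 16*x**2 - 16*x + 4.
Integrate each monomial from 0 to 4 using ∫_0^4 c·x^n dx = c·4^(n+1)/(n+1):
  ∫_0^4 u(x)^2 dx = ∫_0^4 (4*x^4 - 8*x^3 + 16*x^2 - 12*x + 9) dx. Term by term:
    ∫_0^4 4*x^4 dx = 4096/5;  ∫_0^4 -8*x^3 dx = -512;  ∫_0^4 16*x^2 dx = 1024/3;
    ∫_0^4 -12*x dx = -96;  ∫_0^4 9 dx = 36.
  Sum: 4096/5 − 512 + 1024/3 − 96 + 36 = 8828/15.
  ∫_0^4 u'(x)^2 dx = ∫_0^4 (16*x^2 - 16*x + 4) dx. Term by term:
    ∫_0^4 16*x^2 dx = 1024/3;  ∫_0^4 -16*x dx = -128;  ∫_0^4 4 dx = 16.
  Sum: 1024/3 − 128 + 16 = 688/3.
Adding: ||u||_{H^1}^2 = 8828/15 + 688/3 = 12268/15.


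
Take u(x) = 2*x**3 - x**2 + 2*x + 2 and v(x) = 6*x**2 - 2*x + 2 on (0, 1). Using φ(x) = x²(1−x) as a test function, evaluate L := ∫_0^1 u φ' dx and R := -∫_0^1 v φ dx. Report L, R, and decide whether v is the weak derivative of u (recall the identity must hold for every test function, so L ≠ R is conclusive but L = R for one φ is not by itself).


LHS = -4/15, RHS = -4/15. Yes, v = u' weakly.

u(x) = 2*x**3 - x**2 + 2*x + 2, classical derivative u'(x) = 6*x**2 - 2*x + 2.
φ(x) = x²(1−x), so φ'(x) = x*(2 - 3*x).
Note φ(0) = φ(1) = 0, so the boundary term u·φ vanishes.
LHS = ∫_0^1 u(x) φ'(x) dx = ∫_0^1 (-6*x^5 + 7*x^4 - 8*x^3 - 2*x^2 + 4*x) dx. Term by term:
  ∫_0^1 -6*x^5 dx = -1;  ∫_0^1 7*x^4 dx = 7/5;  ∫_0^1 -8*x^3 dx = -2;
  ∫_0^1 -2*x^2 dx = -2/3;  ∫_0^1 4*x dx = 2.
Sum: -1 + 7/5 − 2 − 2/3 + 2 = -4/15.
So LHS = -4/15.
∫_0^1 v(x) φ(x) dx = ∫_0^1 (-6*x^5 + 8*x^4 - 4*x^3 + 2*x^2) dx. Term by term:
  ∫_0^1 -6*x^5 dx = -1;  ∫_0^1 8*x^4 dx = 8/5;  ∫_0^1 -4*x^3 dx = -1;
  ∫_0^1 2*x^2 dx = 2/3.
Sum: -1 + 8/5 − 1 + 2/3 = 4/15.
So RHS = -∫_0^1 v(x) φ(x) dx = -4/15.
LHS = RHS, so the identity holds for this test φ.
Moreover u is smooth here and v(x) = u'(x) = 6*x**2 - 2*x + 2 pointwise, so the identity holds for every test function. Hence v is the weak derivative of u.


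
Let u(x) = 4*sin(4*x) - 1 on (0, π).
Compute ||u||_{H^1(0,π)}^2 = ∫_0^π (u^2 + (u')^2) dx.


||u||_{H^1(0,π)}^2 = 137*π

u'(x) = 16*cos(4*x).
Expand u² and (u')² and integrate term by term on (0, π), using: for integers n ≥ 1, ∫_0^π sin²(nx) dx = ∫_0^π cos²(nx) dx = π/2; for n ≠ n', ∫_0^π sin(nx)sin(n'x) dx = ∫_0^π cos(nx)cos(n'x) dx = 0; and by product-to-sum, ∫_0^π sin(nx)cos(n'x) dx = ½∫_0^π [sin((n+n')x) + sin((n−n')x)] dx, which is 0 when n+n' is even and 2n/(n²−n'²) when n+n' is odd (it need not vanish on (0, π)). For the constant mode: ∫_0^π 1 dx = π, ∫_0^π cos(nx) dx = 0, ∫_0^π sin(nx) dx = (1−(−1)^n)/n.
  u² squared terms: (-1)²·∫1 dx = 1·π = π;  (4)²·∫sin(4x)² dx = 16·π/2 = 8*π.
  u² cross terms: 2·(-1)·(4)·∫1·sin(4x) dx = -8·(0) = 0.
  So ∫_0^π u² dx = π + 8*π + 0 = 9*π.
  (u')² squared terms: (16)²·∫cos(4x)² dx = 256·π/2 = 128*π.
  So ∫_0^π (u')² dx = 128*π.
||u||_{H^1}^2 = (9*π) + (128*π) = 137*π.


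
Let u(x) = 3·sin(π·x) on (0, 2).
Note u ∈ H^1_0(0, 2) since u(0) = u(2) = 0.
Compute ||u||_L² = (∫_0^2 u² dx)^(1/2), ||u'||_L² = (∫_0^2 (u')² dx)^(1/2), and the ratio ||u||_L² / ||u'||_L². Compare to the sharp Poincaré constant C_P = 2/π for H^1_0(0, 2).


||u||_L² / ||u'||_L² = 1/π < C_P = 2/π.

u(x) = 3·sin(π·x), so u'(x) = 3*π*cos(π*x).
Writing u(x) = A·sin(kπx/L) with A = 3 and k = 2, use ∫_0^L sin²(kπx/L) dx = L/2 and ∫_0^L cos²(kπx/L) dx = L/2.
u² = 9·sin²(π·x) and (u')² = 9*π^2·cos²(π·x), and each of sin², cos² integrates to L/2 = 1 over (0, 2).
∫_0^2 u² dx = 9, so ||u||_L² = 3.
∫_0^2 (u')² dx = 9*π^2, so ||u'||_L² = 3*π.
Ratio ||u||_L² / ||u'||_L² = 1/π.
Sharp Poincaré constant on H^1_0(0, 2) is C_P = L/π = 2/π, achieved by sin(π/2·x).
This is the k = 2 harmonic; the ratio L/(kπ) is strictly less than C_P = L/π, consistent with the sharp inequality ||u||_L² ≤ C_P ||u'||_L².


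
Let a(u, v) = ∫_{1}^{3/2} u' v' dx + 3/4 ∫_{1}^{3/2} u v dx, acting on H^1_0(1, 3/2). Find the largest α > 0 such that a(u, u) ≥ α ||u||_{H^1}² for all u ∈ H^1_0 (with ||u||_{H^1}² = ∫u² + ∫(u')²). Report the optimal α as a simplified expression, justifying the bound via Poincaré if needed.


α = (3 + 16*π^2)/(4*(1 + 4*π^2))

Coercivity of a(·,·) on H^1_0(1, 3/2) means a(u, u) ≥ α ||u||_{H^1}² for every u ∈ H^1_0.
The interval has length L = 1/2, and Poincaré/coercivity depend only on L. Here a(u, u) = ∫(u')² + (3/4)·∫u².
Here 0 < c = 3/4 < 1. The condition a(u,u) ≥ α||u||_{H^1}² reads (1−α)∫(u')² ≥ (α−c)∫u². Any admissible α is ≤ 1 (rapidly oscillating u have ∫u²/∫(u')² → 0), and α = 1 would force 0 ≥ (1−c)∫u², impossible since c < 1; so 1−α > 0. By the sharp Poincaré inequality on H^1_0 of an interval of length L, ∫(u')² ≥ (π/L)²∫u² with equality for the first sine mode sin(π(x−x₀)/L) (x₀ the left endpoint), so the inequality holds for all u iff (1−α)(π/L)² ≥ α − c, i.e. α ≤ ((π/L)² + c)/((π/L)² + 1) = (1 + c(L/π)²)/(1 + (L/π)²). With (π/L)² = 4*π^2 and c = 3/4, the largest admissible constant is α = ((π/L)² + c)/((π/L)² + 1).
Simplifying, α = (3 + 16*π^2)/(4*(1 + 4*π^2)).


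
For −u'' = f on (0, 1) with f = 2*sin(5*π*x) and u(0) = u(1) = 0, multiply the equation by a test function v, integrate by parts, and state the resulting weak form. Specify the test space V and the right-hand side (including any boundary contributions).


V = H^1_0(0, 1) (so v(0) = v(1) = 0); weak form: ∫_0^1 u'v' dx = ∫_0^1 (2*sin(5*π*x)) v dx for all v ∈ V.

Multiply both sides by a test function v and integrate from 0 to 1:
  ∫_0^1 −u''(x) v(x) dx = ∫_0^1 f(x) v(x) dx.
Integrate the LHS by parts once:
  ∫_0^1 −u'' v dx = −[u'(x) v(x)]_0^1 + ∫_0^1 u'(x) v'(x) dx.
Thus ∫_0^1 u'(x) v'(x) dx = ∫_0^1 f(x) v(x) dx + [u'(x) v(x)]_0^1.
Choose V so that boundary terms are either known or forced to vanish.
u is Dirichlet: u(0) = u(1) = 0. Let V = H^1_0(0, 1); then v(0) = v(1) = 0, and [u' v]_0^1 = 0.
Weak formulation: find u (satisfying any essential BC) such that ∫_0^1 u'(x) v'(x) dx = ∫_0^1 f v dx for all v ∈ V.
Substituting f(x) = 2*sin(5*π*x), the right-hand side is ∫_0^1 (2*sin(5*π*x)) v dx.


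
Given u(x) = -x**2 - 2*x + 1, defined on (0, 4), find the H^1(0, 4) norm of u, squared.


||u||_{H^1}^2 = 3204/5

The H^1 norm (squared) on an interval (0, L) is
  ||u||_{H^1}^2 = ∫_0^L u(x)^2 dx + ∫_0^L u'(x)^2 dx.
Compute u'(x) = -2*x - 2.
Then u(x)^2 = x**4 + 4*x**3 + 2*x**2 - 4*x + 1 and u'(x)^2 = 4*x**2 + 8*x + 4.
Integrate each monomial from 0 to 4 using ∫_0^4 c·x^n dx = c·4^(n+1)/(n+1):
  ∫_0^4 u(x)^2 dx = ∫_0^4 (x^4 + 4*x^3 + 2*x^2 - 4*x + 1) dx. Term by term:
    ∫_0^4 x^4 dx = 1024/5;  ∫_0^4 4*x^3 dx = 256;  ∫_0^4 2*x^2 dx = 128/3;
    ∫_0^4 -4*x dx = -32;  ∫_0^4 1 dx = 4.
  Sum: 1024/5 + 256 + 128/3 − 32 + 4 = 7132/15.
  ∫_0^4 u'(x)^2 dx = ∫_0^4 (4*x^2 + 8*x + 4) dx. Term by term:
    ∫_0^4 4*x^2 dx = 256/3;  ∫_0^4 8*x dx = 64;  ∫_0^4 4 dx = 16.
  Sum: 256/3 + 64 + 16 = 496/3.
Adding: ||u||_{H^1}^2 = 7132/15 + 496/3 = 3204/5.


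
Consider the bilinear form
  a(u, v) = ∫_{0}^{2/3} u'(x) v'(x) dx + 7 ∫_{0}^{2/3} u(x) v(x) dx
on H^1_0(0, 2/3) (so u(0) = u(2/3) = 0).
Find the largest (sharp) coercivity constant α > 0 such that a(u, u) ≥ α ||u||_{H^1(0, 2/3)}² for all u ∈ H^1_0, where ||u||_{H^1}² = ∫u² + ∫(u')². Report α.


α = 1

Coercivity of a(·,·) on H^1_0(0, 2/3) means a(u, u) ≥ α ||u||_{H^1}² for every u ∈ H^1_0.
The interval has length L = 2/3, and Poincaré/coercivity depend only on L. Here a(u, u) = ∫(u')² + (7)·∫u².
Here c = 7 ≥ 1, so a(u,u) = ∫(u')² + c∫u² ≥ ∫(u')² + ∫u² = ||u||_{H^1}², i.e. α = 1 works. No larger α is possible: a(u,u) ≥ α||u||_{H^1}² means (1−α)∫(u')² ≥ (α−c)∫u², and for the modes u_n = sin(nπ(x−x₀)/L) (x₀ the left endpoint) one has ∫u_n²/∫(u_n')² = (L/(nπ))² → 0, so a(u_n,u_n)/||u_n||_{H^1}² → 1. Hence the optimal constant is α = 1.
Therefore α = 1.


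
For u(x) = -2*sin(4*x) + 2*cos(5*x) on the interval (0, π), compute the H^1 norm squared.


||u||_{H^1(0,π)}^2 = 1664/9 + 86*π

u'(x) = -10*sin(5*x) - 8*cos(4*x).
Expand u² and (u')² and integrate term by term on (0, π), using: for integers n ≥ 1, ∫_0^π sin²(nx) dx = ∫_0^π cos²(nx) dx = π/2; for n ≠ n', ∫_0^π sin(nx)sin(n'x) dx = ∫_0^π cos(nx)cos(n'x) dx = 0; and by product-to-sum, ∫_0^π sin(nx)cos(n'x) dx = ½∫_0^π [sin((n+n')x) + sin((n−n')x)] dx, which is 0 when n+n' is even and 2n/(n²−n'²) when n+n' is odd (it need not vanish on (0, π)).
  u² squared terms: (-2)²·∫sin(4x)² dx = 4·π/2 = 2*π;  (2)²·∫cos(5x)² dx = 4·π/2 = 2*π.
  u² cross terms: 2·(-2)·(2)·∫sin(4x)·cos(5x) dx = -8·(-8/9) = 64/9.
  So ∫_0^π u² dx = 2*π + 2*π + 64/9 = 64/9 + 4*π.
  (u')² squared terms: (-10)²·∫sin(5x)² dx = 100·π/2 = 50*π;  (-8)²·∫cos(4x)² dx = 64·π/2 = 32*π.
  (u')² cross terms: 2·(-10)·(-8)·∫sin(5x)·cos(4x) dx = 160·(10/9) = 1600/9.
  So ∫_0^π (u')² dx = 50*π + 32*π + 1600/9 = 1600/9 + 82*π.
||u||_{H^1}^2 = (64/9 + 4*π) + (1600/9 + 82*π) = 1664/9 + 86*π.


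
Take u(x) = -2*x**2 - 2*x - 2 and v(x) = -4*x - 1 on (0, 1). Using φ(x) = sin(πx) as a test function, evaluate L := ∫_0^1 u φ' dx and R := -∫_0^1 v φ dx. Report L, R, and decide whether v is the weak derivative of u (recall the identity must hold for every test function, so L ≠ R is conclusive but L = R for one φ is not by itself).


LHS = 8/π, RHS = 6/π. No, v is not the weak derivative of u.

u(x) = -2*x**2 - 2*x - 2, classical derivative u'(x) = -4*x - 2.
φ(x) = sin(πx), so φ'(x) = π*cos(π*x).
Note φ(0) = φ(1) = 0, so the boundary term u·φ vanishes.
LHS = ∫_0^1 u(x) φ'(x) dx = ∫_0^1 (-2*π*x^2*cos(π*x) - 2*π*x*cos(π*x) - 2*π*cos(π*x)) dx. Term by term:
  ∫_0^1 -2*π*cos(π*x) dx = 0;  ∫_0^1 -2*π*x*cos(π*x) dx = 4/π;  ∫_0^1 -2*π*x^2*cos(π*x) dx = 4/π.
Sum: 0 + 4/π + 4/π = 8/π.
So LHS = 8/π.
∫_0^1 v(x) φ(x) dx = ∫_0^1 (-4*x*sin(π*x) - sin(π*x)) dx. Term by term:
  ∫_0^1 -sin(π*x) dx = -2/π;  ∫_0^1 -4*x*sin(π*x) dx = -4/π.
Sum: -2/π − 4/π = -6/π.
So RHS = -∫_0^1 v(x) φ(x) dx = 6/π.
LHS − RHS = 2/π ≠ 0, so the identity fails.
(For a valid weak derivative the identity must hold for EVERY test function, in particular this one. The failure shows v is NOT the weak derivative of u.)
Correct weak derivative would be u'(x) = -4*x - 2.
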